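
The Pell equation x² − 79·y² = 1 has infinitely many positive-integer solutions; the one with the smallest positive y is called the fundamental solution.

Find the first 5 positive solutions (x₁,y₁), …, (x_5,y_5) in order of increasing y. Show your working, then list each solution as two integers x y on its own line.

80 9
12799 1440
2047760 230391
327628801 36861120
52418560400 5897548809

√79 = [8; 1,7,1,16, …], period ℓ=4 (even) → k=3
step 0: (8, 1)  from 8·(1,0) + (0,1)
step 1: (9, 1)  from 1·(8,1) + (1,0)
step 2: (71, 8)  from 7·(9,1) + (8,1)
step 3: (80, 9)  from 1·(71,8) + (9,1)
(x₁, y₁) = (80, 9);  80² − 79·9² = 1 ✓
k=2:  x_2 = 80·80+79·9·9 = 12799,  y_2 = 80·9+9·80 = 1440
k=3:  x_3 = 80·12799+79·9·1440 = 2047760,  y_3 = 80·1440+9·12799 = 230391
k=4:  x_4 = 80·2047760+79·9·230391 = 327628801,  y_4 = 80·230391+9·2047760 = 36861120
k=5:  x_5 = 80·327628801+79·9·36861120 = 52418560400,  y_5 = 80·36861120+9·327628801 = 5897548809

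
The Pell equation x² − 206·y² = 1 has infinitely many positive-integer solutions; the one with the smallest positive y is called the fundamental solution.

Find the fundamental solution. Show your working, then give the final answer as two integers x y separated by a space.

59535 4148

[14; 2,1,5,14,5,1,2,28] for √206; ℓ=8 ⇒ convergent index 7
k=0  a_k=14  p_k/q_k = 14/1
…
k=2  a_k=1  p_k/q_k = 43/3
…
k=6  a_k=1  p_k/q_k = 20998/1463
k=7  a_k=2  p_k/q_k = 59535/4148
(x₁, y₁) = (59535, 4148);  59535² − 206·4148² = 1 ✓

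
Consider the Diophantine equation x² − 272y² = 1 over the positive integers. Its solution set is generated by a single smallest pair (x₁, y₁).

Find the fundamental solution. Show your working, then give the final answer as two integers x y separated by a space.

33 2

√272 = [16; 2,32, …], period ℓ=2 (even) → k=1
i=0: a=16 ⇒ p=16, q=1
i=1: a=2 ⇒ p=33, q=2
fundamental: x₁=33, y₁=2  (since 1089 − 272·4 = 1)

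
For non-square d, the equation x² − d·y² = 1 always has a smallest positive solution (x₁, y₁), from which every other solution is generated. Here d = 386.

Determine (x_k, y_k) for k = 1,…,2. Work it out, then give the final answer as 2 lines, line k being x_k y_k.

111555 5678
24889036049 1266818580

√386 → a₀=19, period (1,1,1,4,1,18,1,4,1,1,1,38); ℓ=12 even so k=11
a_0=19:  p_0=19·1+0=19,  q_0=19·0+1=1
…
a_4=4:  p_4=4·59+39=275,  q_4=4·3+2=14
a_5=1:  p_5=1·275+59=334,  q_5=1·14+3=17
…
a_10=1:  p_10=1·39392+32771=72163,  q_10=1·2005+1668=3673
a_11=1:  p_11=1·72163+39392=111555,  q_11=1·3673+2005=5678
(x₁, y₁) = (111555, 5678);  111555² − 386·5678² = 1 ✓
n=2: (111555,5678)∘(111555,5678) = (111555·111555+386·5678·5678, 111555·5678+5678·111555) = (24889036049,1266818580)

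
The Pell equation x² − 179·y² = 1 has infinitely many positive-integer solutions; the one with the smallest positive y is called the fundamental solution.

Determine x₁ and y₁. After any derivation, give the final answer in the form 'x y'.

d=179: √d = [13; 2,1,1,1,3,…,1,2,26] (ℓ=14, even), read p_13/q_13
a_0=13:  p_0=13·1+0=13,  q_0=13·0+1=1
…
a_2=1:  p_2=1·27+13=40,  q_2=1·2+1=3
…
a_8=5:  p_8=5·26999+2047=137042,  q_8=5·2018+153=10243
…
a_12=1:  p_12=1·1013292+575167=1588459,  q_12=1·75737+42990=118727
a_13=2:  p_13=2·1588459+1013292=4190210,  q_13=2·118727+75737=313191
→ (4190210, 313191).  Check: 4190210²=17557859844100, 179·313191²=17557859844099, difference 1.

4190210 313191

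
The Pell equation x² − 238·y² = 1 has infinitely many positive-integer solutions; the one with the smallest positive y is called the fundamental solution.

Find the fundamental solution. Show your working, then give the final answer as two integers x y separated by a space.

11663 756

√238 → a₀=15, period (2,2,1,14,1,2,2,30); ℓ=8 even so k=7
a_0=15:  p_0=15·1+0=15,  q_0=15·0+1=1
a_1=2:  p_1=2·15+1=31,  q_1=2·1+0=2
a_2=2:  p_2=2·31+15=77,  q_2=2·2+1=5
a_3=1:  p_3=1·77+31=108,  q_3=1·5+2=7
…
a_5=1:  p_5=1·1589+108=1697,  q_5=1·103+7=110
a_6=2:  p_6=2·1697+1589=4983,  q_6=2·110+103=323
a_7=2:  p_7=2·4983+1697=11663,  q_7=2·323+110=756
(x₁, y₁) = (11663, 756);  11663² − 238·756² = 1 ✓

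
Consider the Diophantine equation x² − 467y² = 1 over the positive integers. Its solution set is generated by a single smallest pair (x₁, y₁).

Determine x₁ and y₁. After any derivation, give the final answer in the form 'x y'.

1625626 75225

[21; 1,1,1,1,3,…,1,1,42] for √467; ℓ=14 ⇒ convergent index 13
k=0  a_k=21  p_k/q_k = 21/1
…
k=2  a_k=1  p_k/q_k = 43/2
k=3  a_k=1  p_k/q_k = 65/3
k=4  a_k=1  p_k/q_k = 108/5
k=5  a_k=3  p_k/q_k = 389/18
…
k=7  a_k=21  p_k/q_k = 27164/1257
k=8  a_k=3  p_k/q_k = 82767/3830
k=9  a_k=3  p_k/q_k = 275465/12747
…
k=11  a_k=1  p_k/q_k = 633697/29324
k=12  a_k=1  p_k/q_k = 991929/45901
k=13  a_k=1  p_k/q_k = 1625626/75225
(x₁, y₁) = (1625626, 75225);  1625626² − 467·75225² = 1 ✓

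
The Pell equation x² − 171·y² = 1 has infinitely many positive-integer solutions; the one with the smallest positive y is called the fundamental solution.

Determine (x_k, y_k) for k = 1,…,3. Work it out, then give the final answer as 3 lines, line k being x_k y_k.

√171 = [13; 13,26, …], period ℓ=2 (even) → k=1
step 0: (13, 1)  from 13·(1,0) + (0,1)
step 1: (170, 13)  from 13·(13,1) + (1,0)
(x₁, y₁) = (170, 13);  170² − 171·13² = 1 ✓
n=2: (170,13)∘(170,13) = (170·170+171·13·13, 170·13+13·170) = (57799,4420)
n=3: (57799,4420)∘(170,13) = (170·57799+171·13·4420, 170·4420+13·57799) = (19651490,1502787)

170 13
57799 4420
19651490 1502787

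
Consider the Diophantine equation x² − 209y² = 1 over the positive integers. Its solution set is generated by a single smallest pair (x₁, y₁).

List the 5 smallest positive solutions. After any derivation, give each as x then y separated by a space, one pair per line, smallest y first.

[14; 2,5,3,2,3,5,2,28] for √209; ℓ=8 ⇒ convergent index 7
k=0  a_k=14  p_k/q_k = 14/1
k=1  a_k=2  p_k/q_k = 29/2
…
k=5  a_k=3  p_k/q_k = 4019/278
k=6  a_k=5  p_k/q_k = 21266/1471
k=7  a_k=2  p_k/q_k = 46551/3220
fundamental: x₁=46551, y₁=3220  (since 2166995601 − 209·10368400 = 1)
(46551+3220√209)^2 = 4333991201 + 299788440√209
(46551+3220√209)^3 = 403503248748951 + 27910903337660√209
(46551+3220√209)^4 = 37566959460690844801 + 2598560922243032880√209
(46551+3220√209)^5 = 3497559059305735783913751 + 241931218954759943856100√209

46551 3220
4333991201 299788440
403503248748951 27910903337660
37566959460690844801 2598560922243032880
3497559059305735783913751 241931218954759943856100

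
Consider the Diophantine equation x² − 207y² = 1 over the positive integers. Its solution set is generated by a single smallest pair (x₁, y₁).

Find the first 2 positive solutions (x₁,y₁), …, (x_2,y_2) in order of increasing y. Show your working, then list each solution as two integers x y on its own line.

[14; 2,1,1,2,1,1,2,28] for √207; ℓ=8 ⇒ convergent index 7
step 0: (14, 1)  from 14·(1,0) + (0,1)
…
step 2: (43, 3)  from 1·(29,2) + (14,1)
…
step 4: (187, 13)  from 2·(72,5) + (43,3)
step 5: (259, 18)  from 1·(187,13) + (72,5)
step 6: (446, 31)  from 1·(259,18) + (187,13)
step 7: (1151, 80)  from 2·(446,31) + (259,18)
→ (1151, 80).  Check: 1151²=1324801, 207·80²=1324800, difference 1.
n=2: (1151,80)∘(1151,80) = (1151·1151+207·80·80, 1151·80+80·1151) = (2649601,184160)

1151 80
2649601 184160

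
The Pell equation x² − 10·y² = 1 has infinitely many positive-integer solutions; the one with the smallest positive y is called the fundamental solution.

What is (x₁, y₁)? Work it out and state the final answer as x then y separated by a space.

√10 → a₀=3, period (6); ℓ=1 odd so k=1
k=0  a_k=3  p_k/q_k = 3/1
k=1  a_k=6  p_k/q_k = 19/6
→ (19, 6).  Check: 19²=361, 10·6²=360, difference 1.

19 6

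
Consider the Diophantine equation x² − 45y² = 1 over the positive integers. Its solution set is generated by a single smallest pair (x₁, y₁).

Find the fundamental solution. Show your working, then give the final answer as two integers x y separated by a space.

161 24

d=45: √d = [6; 1,2,2,2,1,12] (ℓ=6, even), read p_5/q_5
step 0: (6, 1)  from 6·(1,0) + (0,1)
step 1: (7, 1)  from 1·(6,1) + (1,0)
…
step 3: (47, 7)  from 2·(20,3) + (7,1)
step 4: (114, 17)  from 2·(47,7) + (20,3)
step 5: (161, 24)  from 1·(114,17) + (47,7)
→ (161, 24).  Check: 161²=25921, 45·24²=25920, difference 1.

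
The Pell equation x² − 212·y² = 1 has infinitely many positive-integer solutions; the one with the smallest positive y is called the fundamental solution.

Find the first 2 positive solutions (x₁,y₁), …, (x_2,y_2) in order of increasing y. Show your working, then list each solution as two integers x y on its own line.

[14; 1,1,3,1,1,…,1,1,28] for √212; ℓ=14 ⇒ convergent index 13
i=0: a=14 ⇒ p=14, q=1
i=1: a=1 ⇒ p=15, q=1
i=2: a=1 ⇒ p=29, q=2
…
i=4: a=1 ⇒ p=131, q=9
i=5: a=1 ⇒ p=233, q=16
…
i=7: a=6 ⇒ p=2417, q=166
i=8: a=1 ⇒ p=2781, q=191
i=9: a=1 ⇒ p=5198, q=357
i=10: a=1 ⇒ p=7979, q=548
i=11: a=3 ⇒ p=29135, q=2001
i=12: a=1 ⇒ p=37114, q=2549
i=13: a=1 ⇒ p=66249, q=4550
→ (66249, 4550).  Check: 66249²=4388930001, 212·4550²=4388930000, difference 1.
n=2: (66249,4550)∘(66249,4550) = (66249·66249+212·4550·4550, 66249·4550+4550·66249) = (8777860001,602865900)

66249 4550
8777860001 602865900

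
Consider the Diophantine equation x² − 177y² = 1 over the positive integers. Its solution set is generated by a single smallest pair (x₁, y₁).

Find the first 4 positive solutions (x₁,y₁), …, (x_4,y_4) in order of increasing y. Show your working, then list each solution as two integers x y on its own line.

√177 = [13; 3,3,2,8,2,3,3,26, …], period ℓ=8 (even) → k=7
a_0=13:  p_0=13·1+0=13,  q_0=13·0+1=1
…
a_2=3:  p_2=3·40+13=133,  q_2=3·3+1=10
…
a_5=2:  p_5=2·2581+306=5468,  q_5=2·194+23=411
a_6=3:  p_6=3·5468+2581=18985,  q_6=3·411+194=1427
a_7=3:  p_7=3·18985+5468=62423,  q_7=3·1427+411=4692
fundamental: x₁=62423, y₁=4692  (since 3896630929 − 177·22014864 = 1)
k=2:  x_2 = 62423·62423+177·4692·4692 = 7793261857,  y_2 = 62423·4692+4692·62423 = 585777432
k=3:  x_3 = 62423·7793261857+177·4692·585777432 = 972957569736599,  y_3 = 62423·585777432+4692·7793261857 = 73131969270780
k=4:  x_4 = 62423·972957569736599+177·4692·73131969270780 = 121469860743542176897,  y_4 = 62423·73131969270780+4692·972957569736599 = 9130233834994022448

62423 4692
7793261857 585777432
972957569736599 73131969270780
121469860743542176897 9130233834994022448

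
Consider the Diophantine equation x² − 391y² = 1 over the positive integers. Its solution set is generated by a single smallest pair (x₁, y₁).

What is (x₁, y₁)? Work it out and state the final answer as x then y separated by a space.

7338680 371133

√391 → a₀=19, period (1,3,2,2,1,…,3,1,38); ℓ=16 even so k=15
k=0  a_k=19  p_k/q_k = 19/1
k=1  a_k=1  p_k/q_k = 20/1
…
k=3  a_k=2  p_k/q_k = 178/9
k=4  a_k=2  p_k/q_k = 435/22
k=5  a_k=1  p_k/q_k = 613/31
k=6  a_k=1  p_k/q_k = 1048/53
…
k=8  a_k=19  p_k/q_k = 52519/2656
k=9  a_k=2  p_k/q_k = 107747/5449
k=10  a_k=1  p_k/q_k = 160266/8105
k=11  a_k=1  p_k/q_k = 268013/13554
k=12  a_k=2  p_k/q_k = 696292/35213
k=13  a_k=2  p_k/q_k = 1660597/83980
k=14  a_k=3  p_k/q_k = 5678083/287153
k=15  a_k=1  p_k/q_k = 7338680/371133
fundamental: x₁=7338680, y₁=371133  (since 53856224142400 − 391·137739703689 = 1)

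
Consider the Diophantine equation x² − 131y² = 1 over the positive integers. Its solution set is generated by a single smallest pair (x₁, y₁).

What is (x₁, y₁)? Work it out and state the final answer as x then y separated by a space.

√131 = [11; 2,4,11,4,2,22, …], period ℓ=6 (even) → k=5
step 0: (11, 1)  from 11·(1,0) + (0,1)
…
step 4: (4727, 413)  from 4·(1156,101) + (103,9)
step 5: (10610, 927)  from 2·(4727,413) + (1156,101)
fundamental: x₁=10610, y₁=927  (since 112572100 − 131·859329 = 1)

10610 927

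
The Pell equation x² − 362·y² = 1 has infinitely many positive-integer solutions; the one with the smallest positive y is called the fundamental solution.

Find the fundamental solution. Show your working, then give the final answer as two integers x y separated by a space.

[19; 38] for √362; ℓ=1 ⇒ convergent index 1
k=0  a_k=19  p_k/q_k = 19/1
k=1  a_k=38  p_k/q_k = 723/38
(x₁, y₁) = (723, 38);  723² − 362·38² = 1 ✓

723 38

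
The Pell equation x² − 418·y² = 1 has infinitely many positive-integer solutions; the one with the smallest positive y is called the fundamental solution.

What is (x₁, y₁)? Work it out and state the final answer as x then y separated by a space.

33857 1656

√418 = [20; 2,4,20,4,2,40, …], period ℓ=6 (even) → k=5
a_0=20:  p_0=20·1+0=20,  q_0=20·0+1=1
…
a_4=4:  p_4=4·3721+184=15068,  q_4=4·182+9=737
a_5=2:  p_5=2·15068+3721=33857,  q_5=2·737+182=1656
fundamental: x₁=33857, y₁=1656  (since 1146296449 − 418·2742336 = 1)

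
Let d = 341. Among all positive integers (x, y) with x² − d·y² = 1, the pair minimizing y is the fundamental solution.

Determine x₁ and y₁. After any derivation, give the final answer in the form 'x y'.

√341 → a₀=18, period (2,6,1,8,2,…,6,2,36); ℓ=14 even so k=13
k=0  a_k=18  p_k/q_k = 18/1
…
k=2  a_k=6  p_k/q_k = 240/13
k=3  a_k=1  p_k/q_k = 277/15
k=4  a_k=8  p_k/q_k = 2456/133
k=5  a_k=2  p_k/q_k = 5189/281
k=6  a_k=1  p_k/q_k = 7645/414
…
k=11  a_k=1  p_k/q_k = 718667/38918
k=12  a_k=6  p_k/q_k = 4953942/268271
k=13  a_k=2  p_k/q_k = 10626551/575460
fundamental: x₁=10626551, y₁=575460  (since 112923586155601 − 341·331154211600 = 1)

10626551 575460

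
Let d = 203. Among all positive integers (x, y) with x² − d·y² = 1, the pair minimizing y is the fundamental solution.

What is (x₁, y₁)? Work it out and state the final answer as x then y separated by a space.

57 4

√203 = [14; 4,28, …], period ℓ=2 (even) → k=1
i=0: a=14 ⇒ p=14, q=1
i=1: a=4 ⇒ p=57, q=4
fundamental: x₁=57, y₁=4  (since 3249 − 203·16 = 1)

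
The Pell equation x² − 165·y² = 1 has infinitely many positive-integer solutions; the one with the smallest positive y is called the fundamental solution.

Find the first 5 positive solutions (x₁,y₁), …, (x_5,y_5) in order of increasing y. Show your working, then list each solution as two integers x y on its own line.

1079 84
2328481 181272
5024860919 391184892
10843647534721 844176815664
23400586355066999 1821733177018020

√165 = [12; 1,5,2,5,1,24, …], period ℓ=6 (even) → k=5
step 0: (12, 1)  from 12·(1,0) + (0,1)
step 1: (13, 1)  from 1·(12,1) + (1,0)
step 2: (77, 6)  from 5·(13,1) + (12,1)
…
step 4: (912, 71)  from 5·(167,13) + (77,6)
step 5: (1079, 84)  from 1·(912,71) + (167,13)
(x₁, y₁) = (1079, 84);  1079² − 165·84² = 1 ✓
k=2:  x_2 = 1079·1079+165·84·84 = 2328481,  y_2 = 1079·84+84·1079 = 181272
k=3:  x_3 = 1079·2328481+165·84·181272 = 5024860919,  y_3 = 1079·181272+84·2328481 = 391184892
k=4:  x_4 = 1079·5024860919+165·84·391184892 = 10843647534721,  y_4 = 1079·391184892+84·5024860919 = 844176815664
k=5:  x_5 = 1079·10843647534721+165·84·844176815664 = 23400586355066999,  y_5 = 1079·844176815664+84·10843647534721 = 1821733177018020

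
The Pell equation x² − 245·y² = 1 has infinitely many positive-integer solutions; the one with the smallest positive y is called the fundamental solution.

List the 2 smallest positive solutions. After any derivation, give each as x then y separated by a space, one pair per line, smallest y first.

√245 → a₀=15, period (1,1,1,7,6,7,1,1,1,30); ℓ=10 even so k=9
step 0: (15, 1)  from 15·(1,0) + (0,1)
…
step 2: (31, 2)  from 1·(16,1) + (15,1)
…
step 4: (360, 23)  from 7·(47,3) + (31,2)
…
step 6: (15809, 1010)  from 7·(2207,141) + (360,23)
step 7: (18016, 1151)  from 1·(15809,1010) + (2207,141)
step 8: (33825, 2161)  from 1·(18016,1151) + (15809,1010)
step 9: (51841, 3312)  from 1·(33825,2161) + (18016,1151)
fundamental: x₁=51841, y₁=3312  (since 2687489281 − 245·10969344 = 1)
(x_2, y_2) = (51841·51841 + 245·3312·3312, 51841·3312 + 3312·51841) = (5374978561, 343394784)

51841 3312
5374978561 343394784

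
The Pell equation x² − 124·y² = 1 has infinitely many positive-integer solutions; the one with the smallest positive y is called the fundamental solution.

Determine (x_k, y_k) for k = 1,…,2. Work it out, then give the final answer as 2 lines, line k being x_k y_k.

4620799 414960
42703566796801 3834893506080

√124 → a₀=11, period (7,2,1,1,1,…,2,7,22); ℓ=16 even so k=15
a_0=11:  p_0=11·1+0=11,  q_0=11·0+1=1
a_1=7:  p_1=7·11+1=78,  q_1=7·1+0=7
…
a_5=1:  p_5=1·412+245=657,  q_5=1·37+22=59
a_6=3:  p_6=3·657+412=2383,  q_6=3·59+37=214
…
a_10=3:  p_10=3·17583+14543=67292,  q_10=3·1579+1306=6043
…
a_12=1:  p_12=1·84875+67292=152167,  q_12=1·7622+6043=13665
…
a_14=2:  p_14=2·237042+152167=626251,  q_14=2·21287+13665=56239
a_15=7:  p_15=7·626251+237042=4620799,  q_15=7·56239+21287=414960
(x₁, y₁) = (4620799, 414960);  4620799² − 124·414960² = 1 ✓
n=2: (4620799,414960)∘(4620799,414960) = (4620799·4620799+124·414960·414960, 4620799·414960+414960·4620799) = (42703566796801,3834893506080)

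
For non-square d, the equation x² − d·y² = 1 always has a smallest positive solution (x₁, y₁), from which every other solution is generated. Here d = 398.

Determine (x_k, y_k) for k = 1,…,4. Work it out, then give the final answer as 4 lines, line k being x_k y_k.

√398 = [19; 1,18,1,38, …], period ℓ=4 (even) → k=3
i=0: a=19 ⇒ p=19, q=1
i=1: a=1 ⇒ p=20, q=1
i=2: a=18 ⇒ p=379, q=19
i=3: a=1 ⇒ p=399, q=20
(x₁, y₁) = (399, 20);  399² − 398·20² = 1 ✓
(x_2, y_2) = (399·399 + 398·20·20, 399·20 + 20·399) = (318401, 15960)
(x_3, y_3) = (399·318401 + 398·20·15960, 399·15960 + 20·318401) = (254083599, 12736060)
(x_4, y_4) = (399·254083599 + 398·20·12736060, 399·12736060 + 20·254083599) = (202758393601, 10163359920)

399 20
318401 15960
254083599 12736060
202758393601 10163359920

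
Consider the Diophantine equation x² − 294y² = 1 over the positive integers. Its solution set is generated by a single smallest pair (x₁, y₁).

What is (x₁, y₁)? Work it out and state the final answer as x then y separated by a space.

√294 → a₀=17, period (6,1,4,1,6,34); ℓ=6 even so k=5
k=0  a_k=17  p_k/q_k = 17/1
…
k=3  a_k=4  p_k/q_k = 583/34
k=4  a_k=1  p_k/q_k = 703/41
k=5  a_k=6  p_k/q_k = 4801/280
fundamental: x₁=4801, y₁=280  (since 23049601 − 294·78400 = 1)

4801 280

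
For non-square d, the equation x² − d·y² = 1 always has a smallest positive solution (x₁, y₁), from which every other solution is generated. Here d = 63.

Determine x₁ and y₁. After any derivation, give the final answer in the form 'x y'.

√63 → a₀=7, period (1,14); ℓ=2 even so k=1
i=0: a=7 ⇒ p=7, q=1
i=1: a=1 ⇒ p=8, q=1
→ (8, 1).  Check: 8²=64, 63·1²=63, difference 1.

8 1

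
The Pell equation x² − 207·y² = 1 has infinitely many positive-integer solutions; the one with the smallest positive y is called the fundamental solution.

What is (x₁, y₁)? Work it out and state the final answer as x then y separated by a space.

d=207: √d = [14; 2,1,1,2,1,1,2,28] (ℓ=8, even), read p_7/q_7
step 0: (14, 1)  from 14·(1,0) + (0,1)
step 1: (29, 2)  from 2·(14,1) + (1,0)
…
step 3: (72, 5)  from 1·(43,3) + (29,2)
…
step 6: (446, 31)  from 1·(259,18) + (187,13)
step 7: (1151, 80)  from 2·(446,31) + (259,18)
fundamental: x₁=1151, y₁=80  (since 1324801 − 207·6400 = 1)

1151 80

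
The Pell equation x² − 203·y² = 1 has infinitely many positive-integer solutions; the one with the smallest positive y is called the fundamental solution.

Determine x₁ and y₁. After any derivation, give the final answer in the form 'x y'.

57 4

√203 = [14; 4,28, …], period ℓ=2 (even) → k=1
step 0: (14, 1)  from 14·(1,0) + (0,1)
step 1: (57, 4)  from 4·(14,1) + (1,0)
→ (57, 4).  Check: 57²=3249, 203·4²=3248, difference 1.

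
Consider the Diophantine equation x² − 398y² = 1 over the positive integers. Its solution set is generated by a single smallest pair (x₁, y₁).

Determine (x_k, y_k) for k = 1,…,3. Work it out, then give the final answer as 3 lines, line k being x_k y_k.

399 20
318401 15960
254083599 12736060

[19; 1,18,1,38] for √398; ℓ=4 ⇒ convergent index 3
i=0: a=19 ⇒ p=19, q=1
…
i=2: a=18 ⇒ p=379, q=19
i=3: a=1 ⇒ p=399, q=20
(x₁, y₁) = (399, 20);  399² − 398·20² = 1 ✓
n=2: (399,20)∘(399,20) = (399·399+398·20·20, 399·20+20·399) = (318401,15960)
n=3: (318401,15960)∘(399,20) = (399·318401+398·20·15960, 399·15960+20·318401) = (254083599,12736060)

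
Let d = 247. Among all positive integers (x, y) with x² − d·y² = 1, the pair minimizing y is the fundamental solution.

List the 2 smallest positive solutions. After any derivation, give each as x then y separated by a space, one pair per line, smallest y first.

d=247: √d = [15; 1,2,1,1,9,1,9,1,1,2,1,30] (ℓ=12, even), read p_11/q_11
i=0: a=15 ⇒ p=15, q=1
…
i=2: a=2 ⇒ p=47, q=3
i=3: a=1 ⇒ p=63, q=4
…
i=5: a=9 ⇒ p=1053, q=67
…
i=8: a=1 ⇒ p=12683, q=807
i=9: a=1 ⇒ p=24203, q=1540
i=10: a=2 ⇒ p=61089, q=3887
i=11: a=1 ⇒ p=85292, q=5427
→ (85292, 5427).  Check: 85292²=7274725264, 247·5427²=7274725263, difference 1.
k=2:  x_2 = 85292·85292+247·5427·5427 = 14549450527,  y_2 = 85292·5427+5427·85292 = 925759368

85292 5427
14549450527 925759368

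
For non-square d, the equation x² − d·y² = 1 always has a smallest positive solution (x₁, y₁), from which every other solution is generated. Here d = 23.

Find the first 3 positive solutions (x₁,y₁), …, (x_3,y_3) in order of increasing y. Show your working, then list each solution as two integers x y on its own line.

24 5
1151 240
55224 11515

d=23: √d = [4; 1,3,1,8] (ℓ=4, even), read p_3/q_3
k=0  a_k=4  p_k/q_k = 4/1
k=1  a_k=1  p_k/q_k = 5/1
k=2  a_k=3  p_k/q_k = 19/4
k=3  a_k=1  p_k/q_k = 24/5
fundamental: x₁=24, y₁=5  (since 576 − 23·25 = 1)
n=2: (24,5)∘(24,5) = (24·24+23·5·5, 24·5+5·24) = (1151,240)
n=3: (1151,240)∘(24,5) = (24·1151+23·5·240, 24·240+5·1151) = (55224,11515)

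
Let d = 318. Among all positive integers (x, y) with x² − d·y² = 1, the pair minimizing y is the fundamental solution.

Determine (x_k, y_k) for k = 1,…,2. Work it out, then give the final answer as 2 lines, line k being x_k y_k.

107 6
22897 1284

√318 = [17; 1,4,1,34, …], period ℓ=4 (even) → k=3
step 0: (17, 1)  from 17·(1,0) + (0,1)
step 1: (18, 1)  from 1·(17,1) + (1,0)
step 2: (89, 5)  from 4·(18,1) + (17,1)
step 3: (107, 6)  from 1·(89,5) + (18,1)
fundamental: x₁=107, y₁=6  (since 11449 − 318·36 = 1)
(107+6√318)^2 = 22897 + 1284√318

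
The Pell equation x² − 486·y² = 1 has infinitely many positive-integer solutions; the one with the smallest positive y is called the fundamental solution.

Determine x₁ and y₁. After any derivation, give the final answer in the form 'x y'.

485 22

√486 → a₀=22, period (22,44); ℓ=2 even so k=1
step 0: (22, 1)  from 22·(1,0) + (0,1)
step 1: (485, 22)  from 22·(22,1) + (1,0)
→ (485, 22).  Check: 485²=235225, 486·22²=235224, difference 1.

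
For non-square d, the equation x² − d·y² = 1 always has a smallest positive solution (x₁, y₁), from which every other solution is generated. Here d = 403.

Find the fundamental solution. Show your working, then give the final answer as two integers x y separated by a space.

669878 33369

√403 = [20; 13,2,1,3,1,3,1,2,13,40, …], period ℓ=10 (even) → k=9
a_0=20:  p_0=20·1+0=20,  q_0=20·0+1=1
…
a_2=2:  p_2=2·261+20=542,  q_2=2·13+1=27
a_3=1:  p_3=1·542+261=803,  q_3=1·27+13=40
a_4=3:  p_4=3·803+542=2951,  q_4=3·40+27=147
a_5=1:  p_5=1·2951+803=3754,  q_5=1·147+40=187
…
a_8=2:  p_8=2·17967+14213=50147,  q_8=2·895+708=2498
a_9=13:  p_9=13·50147+17967=669878,  q_9=13·2498+895=33369
→ (669878, 33369).  Check: 669878²=448736534884, 403·33369²=448736534883, difference 1.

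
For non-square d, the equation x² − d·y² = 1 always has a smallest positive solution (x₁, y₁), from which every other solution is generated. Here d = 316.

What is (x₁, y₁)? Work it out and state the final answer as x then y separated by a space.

12799 720

√316 = [17; 1,3,2,8,2,3,1,34, …], period ℓ=8 (even) → k=7
k=0  a_k=17  p_k/q_k = 17/1
…
k=4  a_k=8  p_k/q_k = 1351/76
k=5  a_k=2  p_k/q_k = 2862/161
k=6  a_k=3  p_k/q_k = 9937/559
k=7  a_k=1  p_k/q_k = 12799/720
fundamental: x₁=12799, y₁=720  (since 163814401 − 316·518400 = 1)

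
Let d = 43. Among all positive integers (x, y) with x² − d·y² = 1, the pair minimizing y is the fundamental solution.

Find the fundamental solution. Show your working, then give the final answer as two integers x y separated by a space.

d=43: √d = [6; 1,1,3,1,5,1,3,1,1,12] (ℓ=10, even), read p_9/q_9
step 0: (6, 1)  from 6·(1,0) + (0,1)
step 1: (7, 1)  from 1·(6,1) + (1,0)
step 2: (13, 2)  from 1·(7,1) + (6,1)
…
step 4: (59, 9)  from 1·(46,7) + (13,2)
step 5: (341, 52)  from 5·(59,9) + (46,7)
…
step 7: (1541, 235)  from 3·(400,61) + (341,52)
step 8: (1941, 296)  from 1·(1541,235) + (400,61)
step 9: (3482, 531)  from 1·(1941,296) + (1541,235)
→ (3482, 531).  Check: 3482²=12124324, 43·531²=12124323, difference 1.

3482 531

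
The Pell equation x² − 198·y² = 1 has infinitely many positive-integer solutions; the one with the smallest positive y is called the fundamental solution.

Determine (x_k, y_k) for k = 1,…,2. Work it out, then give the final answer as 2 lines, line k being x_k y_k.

√198 = [14; 14,28, …], period ℓ=2 (even) → k=1
step 0: (14, 1)  from 14·(1,0) + (0,1)
step 1: (197, 14)  from 14·(14,1) + (1,0)
fundamental: x₁=197, y₁=14  (since 38809 − 198·196 = 1)
(197+14√198)^2 = 77617 + 5516√198

197 14
77617 5516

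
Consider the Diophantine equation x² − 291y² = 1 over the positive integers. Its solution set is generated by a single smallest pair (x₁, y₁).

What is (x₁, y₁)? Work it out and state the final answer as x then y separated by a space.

290 17

[17; 17,34] for √291; ℓ=2 ⇒ convergent index 1
i=0: a=17 ⇒ p=17, q=1
i=1: a=17 ⇒ p=290, q=17
(x₁, y₁) = (290, 17);  290² − 291·17² = 1 ✓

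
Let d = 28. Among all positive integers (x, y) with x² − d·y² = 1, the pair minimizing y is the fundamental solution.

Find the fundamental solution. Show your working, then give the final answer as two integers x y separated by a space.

127 24

d=28: √d = [5; 3,2,3,10] (ℓ=4, even), read p_3/q_3
k=0  a_k=5  p_k/q_k = 5/1
…
k=2  a_k=2  p_k/q_k = 37/7
k=3  a_k=3  p_k/q_k = 127/24
→ (127, 24).  Check: 127²=16129, 28·24²=16128, difference 1.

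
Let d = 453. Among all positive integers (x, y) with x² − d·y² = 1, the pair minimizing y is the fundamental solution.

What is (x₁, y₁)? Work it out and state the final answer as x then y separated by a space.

[21; 3,1,1,10,14,10,1,1,3,42] for √453; ℓ=10 ⇒ convergent index 9
i=0: a=21 ⇒ p=21, q=1
i=1: a=3 ⇒ p=64, q=3
i=2: a=1 ⇒ p=85, q=4
i=3: a=1 ⇒ p=149, q=7
i=4: a=10 ⇒ p=1575, q=74
…
i=6: a=10 ⇒ p=223565, q=10504
…
i=8: a=1 ⇒ p=469329, q=22051
i=9: a=3 ⇒ p=1653751, q=77700
fundamental: x₁=1653751, y₁=77700  (since 2734892370001 − 453·6037290000 = 1)

1653751 77700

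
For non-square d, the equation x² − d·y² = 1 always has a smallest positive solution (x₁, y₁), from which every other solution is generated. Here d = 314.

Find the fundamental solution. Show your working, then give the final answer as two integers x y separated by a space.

√314 → a₀=17, period (1,2,1,1,2,1,34); ℓ=7 odd so k=13
k=0  a_k=17  p_k/q_k = 17/1
k=1  a_k=1  p_k/q_k = 18/1
k=2  a_k=2  p_k/q_k = 53/3
…
k=4  a_k=1  p_k/q_k = 124/7
k=5  a_k=2  p_k/q_k = 319/18
k=6  a_k=1  p_k/q_k = 443/25
k=7  a_k=34  p_k/q_k = 15381/868
k=8  a_k=1  p_k/q_k = 15824/893
k=9  a_k=2  p_k/q_k = 47029/2654
k=10  a_k=1  p_k/q_k = 62853/3547
k=11  a_k=1  p_k/q_k = 109882/6201
k=12  a_k=2  p_k/q_k = 282617/15949
k=13  a_k=1  p_k/q_k = 392499/22150
→ (392499, 22150).  Check: 392499²=154055465001, 314·22150²=154055465000, difference 1.

392499 22150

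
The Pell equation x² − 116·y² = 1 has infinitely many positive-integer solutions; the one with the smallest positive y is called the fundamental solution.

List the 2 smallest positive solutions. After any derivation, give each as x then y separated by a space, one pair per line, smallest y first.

9801 910
192119201 17837820

[10; 1,3,2,1,4,1,2,3,1,20] for √116; ℓ=10 ⇒ convergent index 9
a_0=10:  p_0=10·1+0=10,  q_0=10·0+1=1
a_1=1:  p_1=1·10+1=11,  q_1=1·1+0=1
a_2=3:  p_2=3·11+10=43,  q_2=3·1+1=4
…
a_4=1:  p_4=1·97+43=140,  q_4=1·9+4=13
a_5=4:  p_5=4·140+97=657,  q_5=4·13+9=61
a_6=1:  p_6=1·657+140=797,  q_6=1·61+13=74
a_7=2:  p_7=2·797+657=2251,  q_7=2·74+61=209
a_8=3:  p_8=3·2251+797=7550,  q_8=3·209+74=701
a_9=1:  p_9=1·7550+2251=9801,  q_9=1·701+209=910
→ (9801, 910).  Check: 9801²=96059601, 116·910²=96059600, difference 1.
(x_2, y_2) = (9801·9801 + 116·910·910, 9801·910 + 910·9801) = (192119201, 17837820)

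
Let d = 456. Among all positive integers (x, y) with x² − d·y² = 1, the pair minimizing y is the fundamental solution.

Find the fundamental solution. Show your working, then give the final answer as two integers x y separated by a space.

√456 = [21; 2,1,4,1,2,42, …], period ℓ=6 (even) → k=5
k=0  a_k=21  p_k/q_k = 21/1
k=1  a_k=2  p_k/q_k = 43/2
k=2  a_k=1  p_k/q_k = 64/3
…
k=4  a_k=1  p_k/q_k = 363/17
k=5  a_k=2  p_k/q_k = 1025/48
(x₁, y₁) = (1025, 48);  1025² − 456·48² = 1 ✓

1025 48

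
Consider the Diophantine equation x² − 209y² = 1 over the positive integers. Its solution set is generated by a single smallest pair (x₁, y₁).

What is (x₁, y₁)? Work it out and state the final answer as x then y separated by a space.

√209 = [14; 2,5,3,2,3,5,2,28, …], period ℓ=8 (even) → k=7
i=0: a=14 ⇒ p=14, q=1
…
i=2: a=5 ⇒ p=159, q=11
i=3: a=3 ⇒ p=506, q=35
…
i=5: a=3 ⇒ p=4019, q=278
i=6: a=5 ⇒ p=21266, q=1471
i=7: a=2 ⇒ p=46551, q=3220
→ (46551, 3220).  Check: 46551²=2166995601, 209·3220²=2166995600, difference 1.

46551 3220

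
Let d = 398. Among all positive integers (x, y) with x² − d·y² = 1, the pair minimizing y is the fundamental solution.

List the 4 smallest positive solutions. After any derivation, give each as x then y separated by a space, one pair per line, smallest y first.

399 20
318401 15960
254083599 12736060
202758393601 10163359920

√398 → a₀=19, period (1,18,1,38); ℓ=4 even so k=3
i=0: a=19 ⇒ p=19, q=1
…
i=2: a=18 ⇒ p=379, q=19
i=3: a=1 ⇒ p=399, q=20
→ (399, 20).  Check: 399²=159201, 398·20²=159200, difference 1.
k=2:  x_2 = 399·399+398·20·20 = 318401,  y_2 = 399·20+20·399 = 15960
k=3:  x_3 = 399·318401+398·20·15960 = 254083599,  y_3 = 399·15960+20·318401 = 12736060
k=4:  x_4 = 399·254083599+398·20·12736060 = 202758393601,  y_4 = 399·12736060+20·254083599 = 10163359920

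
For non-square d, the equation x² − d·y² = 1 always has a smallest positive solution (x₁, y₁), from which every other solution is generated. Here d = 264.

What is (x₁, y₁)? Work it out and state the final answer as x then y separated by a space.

65 4

√264 → a₀=16, period (4,32); ℓ=2 even so k=1
step 0: (16, 1)  from 16·(1,0) + (0,1)
step 1: (65, 4)  from 4·(16,1) + (1,0)
(x₁, y₁) = (65, 4);  65² − 264·4² = 1 ✓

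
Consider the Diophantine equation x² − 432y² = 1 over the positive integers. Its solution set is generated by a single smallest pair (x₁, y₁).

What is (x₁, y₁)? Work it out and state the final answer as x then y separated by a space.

1351 65

[20; 1,3,1,1,1,3,1,40] for √432; ℓ=8 ⇒ convergent index 7
i=0: a=20 ⇒ p=20, q=1
i=1: a=1 ⇒ p=21, q=1
i=2: a=3 ⇒ p=83, q=4
i=3: a=1 ⇒ p=104, q=5
i=4: a=1 ⇒ p=187, q=9
i=5: a=1 ⇒ p=291, q=14
i=6: a=3 ⇒ p=1060, q=51
i=7: a=1 ⇒ p=1351, q=65
→ (1351, 65).  Check: 1351²=1825201, 432·65²=1825200, difference 1.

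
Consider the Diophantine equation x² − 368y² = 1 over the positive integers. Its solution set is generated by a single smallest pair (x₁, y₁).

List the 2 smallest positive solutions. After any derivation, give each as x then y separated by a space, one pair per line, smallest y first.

√368 → a₀=19, period (5,2,5,38); ℓ=4 even so k=3
step 0: (19, 1)  from 19·(1,0) + (0,1)
…
step 2: (211, 11)  from 2·(96,5) + (19,1)
step 3: (1151, 60)  from 5·(211,11) + (96,5)
(x₁, y₁) = (1151, 60);  1151² − 368·60² = 1 ✓
k=2:  x_2 = 1151·1151+368·60·60 = 2649601,  y_2 = 1151·60+60·1151 = 138120

1151 60
2649601 138120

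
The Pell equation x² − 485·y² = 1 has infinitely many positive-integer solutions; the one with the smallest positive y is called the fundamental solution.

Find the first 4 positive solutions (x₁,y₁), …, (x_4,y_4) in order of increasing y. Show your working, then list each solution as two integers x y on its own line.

√485 → a₀=22, period (44); ℓ=1 odd so k=1
i=0: a=22 ⇒ p=22, q=1
i=1: a=44 ⇒ p=969, q=44
fundamental: x₁=969, y₁=44  (since 938961 − 485·1936 = 1)
(x_2, y_2) = (969·969 + 485·44·44, 969·44 + 44·969) = (1877921, 85272)
(x_3, y_3) = (969·1877921 + 485·44·85272, 969·85272 + 44·1877921) = (3639409929, 165257092)
(x_4, y_4) = (969·3639409929 + 485·44·165257092, 969·165257092 + 44·3639409929) = (7053174564481, 320268159024)

969 44
1877921 85272
3639409929 165257092
7053174564481 320268159024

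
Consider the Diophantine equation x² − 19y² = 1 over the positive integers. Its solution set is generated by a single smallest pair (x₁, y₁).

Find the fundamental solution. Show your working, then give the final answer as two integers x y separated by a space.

170 39

√19 = [4; 2,1,3,1,2,8, …], period ℓ=6 (even) → k=5
k=0  a_k=4  p_k/q_k = 4/1
…
k=3  a_k=3  p_k/q_k = 48/11
k=4  a_k=1  p_k/q_k = 61/14
k=5  a_k=2  p_k/q_k = 170/39
→ (170, 39).  Check: 170²=28900, 19·39²=28899, difference 1.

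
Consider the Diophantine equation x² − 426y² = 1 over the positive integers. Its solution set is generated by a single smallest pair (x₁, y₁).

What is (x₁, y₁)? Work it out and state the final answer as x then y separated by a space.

√426 = [20; 1,1,1,3,2,6,2,3,1,1,1,40, …], period ℓ=12 (even) → k=11
k=0  a_k=20  p_k/q_k = 20/1
k=1  a_k=1  p_k/q_k = 21/1
k=2  a_k=1  p_k/q_k = 41/2
…
k=5  a_k=2  p_k/q_k = 516/25
k=6  a_k=6  p_k/q_k = 3323/161
…
k=8  a_k=3  p_k/q_k = 24809/1202
k=9  a_k=1  p_k/q_k = 31971/1549
k=10  a_k=1  p_k/q_k = 56780/2751
k=11  a_k=1  p_k/q_k = 88751/4300
→ (88751, 4300).  Check: 88751²=7876740001, 426·4300²=7876740000, difference 1.

88751 4300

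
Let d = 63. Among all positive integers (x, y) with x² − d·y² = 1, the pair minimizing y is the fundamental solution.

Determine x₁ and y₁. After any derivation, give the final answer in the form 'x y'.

d=63: √d = [7; 1,14] (ℓ=2, even), read p_1/q_1
step 0: (7, 1)  from 7·(1,0) + (0,1)
step 1: (8, 1)  from 1·(7,1) + (1,0)
(x₁, y₁) = (8, 1);  8² − 63·1² = 1 ✓

8 1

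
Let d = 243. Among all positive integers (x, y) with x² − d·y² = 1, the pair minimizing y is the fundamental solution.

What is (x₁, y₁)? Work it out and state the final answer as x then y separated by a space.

70226 4505

√243 → a₀=15, period (1,1,2,3,15,3,2,1,1,30); ℓ=10 even so k=9
a_0=15:  p_0=15·1+0=15,  q_0=15·0+1=1
a_1=1:  p_1=1·15+1=16,  q_1=1·1+0=1
…
a_4=3:  p_4=3·78+31=265,  q_4=3·5+2=17
…
a_6=3:  p_6=3·4053+265=12424,  q_6=3·260+17=797
…
a_8=1:  p_8=1·28901+12424=41325,  q_8=1·1854+797=2651
a_9=1:  p_9=1·41325+28901=70226,  q_9=1·2651+1854=4505
fundamental: x₁=70226, y₁=4505  (since 4931691076 − 243·20295025 = 1)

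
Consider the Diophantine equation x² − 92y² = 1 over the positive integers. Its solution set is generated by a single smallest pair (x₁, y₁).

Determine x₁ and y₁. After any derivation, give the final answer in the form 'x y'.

[9; 1,1,2,4,2,1,1,18] for √92; ℓ=8 ⇒ convergent index 7
step 0: (9, 1)  from 9·(1,0) + (0,1)
step 1: (10, 1)  from 1·(9,1) + (1,0)
step 2: (19, 2)  from 1·(10,1) + (9,1)
step 3: (48, 5)  from 2·(19,2) + (10,1)
…
step 5: (470, 49)  from 2·(211,22) + (48,5)
step 6: (681, 71)  from 1·(470,49) + (211,22)
step 7: (1151, 120)  from 1·(681,71) + (470,49)
(x₁, y₁) = (1151, 120);  1151² − 92·120² = 1 ✓

1151 120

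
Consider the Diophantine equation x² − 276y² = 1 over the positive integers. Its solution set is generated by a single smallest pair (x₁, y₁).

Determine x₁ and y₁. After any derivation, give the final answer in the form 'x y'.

7775 468

[16; 1,1,1,1,2,2,2,1,1,1,1,32] for √276; ℓ=12 ⇒ convergent index 11
k=0  a_k=16  p_k/q_k = 16/1
…
k=2  a_k=1  p_k/q_k = 33/2
k=3  a_k=1  p_k/q_k = 50/3
…
k=5  a_k=2  p_k/q_k = 216/13
…
k=10  a_k=1  p_k/q_k = 4768/287
k=11  a_k=1  p_k/q_k = 7775/468
(x₁, y₁) = (7775, 468);  7775² − 276·468² = 1 ✓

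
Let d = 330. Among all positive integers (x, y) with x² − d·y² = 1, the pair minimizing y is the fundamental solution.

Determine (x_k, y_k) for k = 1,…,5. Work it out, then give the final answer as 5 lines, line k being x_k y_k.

109 6
23761 1308
5179789 285138
1129170241 62158776
246153932749 13550328030

√330 = [18; 6,36, …], period ℓ=2 (even) → k=1
i=0: a=18 ⇒ p=18, q=1
i=1: a=6 ⇒ p=109, q=6
fundamental: x₁=109, y₁=6  (since 11881 − 330·36 = 1)
(x_2, y_2) = (109·109 + 330·6·6, 109·6 + 6·109) = (23761, 1308)
(x_3, y_3) = (109·23761 + 330·6·1308, 109·1308 + 6·23761) = (5179789, 285138)
(x_4, y_4) = (109·5179789 + 330·6·285138, 109·285138 + 6·5179789) = (1129170241, 62158776)
(x_5, y_5) = (109·1129170241 + 330·6·62158776, 109·62158776 + 6·1129170241) = (246153932749, 13550328030)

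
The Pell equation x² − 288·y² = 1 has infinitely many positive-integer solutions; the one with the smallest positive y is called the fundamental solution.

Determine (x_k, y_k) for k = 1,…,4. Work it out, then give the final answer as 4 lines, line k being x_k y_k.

√288 → a₀=16, period (1,32); ℓ=2 even so k=1
step 0: (16, 1)  from 16·(1,0) + (0,1)
step 1: (17, 1)  from 1·(16,1) + (1,0)
fundamental: x₁=17, y₁=1  (since 289 − 288·1 = 1)
n=2: (17,1)∘(17,1) = (17·17+288·1·1, 17·1+1·17) = (577,34)
n=3: (577,34)∘(17,1) = (17·577+288·1·34, 17·34+1·577) = (19601,1155)
n=4: (19601,1155)∘(17,1) = (17·19601+288·1·1155, 17·1155+1·19601) = (665857,39236)

17 1
577 34
19601 1155
665857 39236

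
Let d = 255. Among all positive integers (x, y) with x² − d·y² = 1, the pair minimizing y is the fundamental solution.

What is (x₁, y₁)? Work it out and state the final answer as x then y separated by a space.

d=255: √d = [15; 1,30] (ℓ=2, even), read p_1/q_1
k=0  a_k=15  p_k/q_k = 15/1
k=1  a_k=1  p_k/q_k = 16/1
fundamental: x₁=16, y₁=1  (since 256 − 255·1 = 1)

16 1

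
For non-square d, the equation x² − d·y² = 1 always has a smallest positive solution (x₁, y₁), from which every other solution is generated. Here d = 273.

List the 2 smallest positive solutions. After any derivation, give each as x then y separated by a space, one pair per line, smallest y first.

√273 = [16; 1,1,10,1,1,32, …], period ℓ=6 (even) → k=5
i=0: a=16 ⇒ p=16, q=1
…
i=2: a=1 ⇒ p=33, q=2
i=3: a=10 ⇒ p=347, q=21
i=4: a=1 ⇒ p=380, q=23
i=5: a=1 ⇒ p=727, q=44
(x₁, y₁) = (727, 44);  727² − 273·44² = 1 ✓
(x_2, y_2) = (727·727 + 273·44·44, 727·44 + 44·727) = (1057057, 63976)

727 44
1057057 63976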